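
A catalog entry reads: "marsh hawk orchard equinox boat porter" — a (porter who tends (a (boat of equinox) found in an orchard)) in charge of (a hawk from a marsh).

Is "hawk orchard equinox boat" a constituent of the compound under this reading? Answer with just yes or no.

The top-level split is [marsh hawk] [orchard equinox boat porter]; the full structure is [[marsh hawk] [[orchard [equinox boat]] porter]].
"hawk orchard equinox boat" straddles a constituent boundary, so it is not a single unit.

no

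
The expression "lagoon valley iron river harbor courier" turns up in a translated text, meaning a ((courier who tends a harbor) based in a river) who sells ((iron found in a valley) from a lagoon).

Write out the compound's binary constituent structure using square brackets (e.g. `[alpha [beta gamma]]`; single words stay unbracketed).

[[lagoon [valley iron]] [river [harbor courier]]]

The outermost head in the paraphrase is "courier" (specifically "river harbor courier"), modified by "lagoon valley iron".
Within "lagoon valley iron", the head is "iron" (specifically "valley iron") and the modifier is "lagoon".
Within "valley iron", the head is "iron" and the modifier is "valley".
Within "river harbor courier", the head is "courier" (specifically "harbor courier") and the modifier is "river".
Within "harbor courier", the head is "courier" and the modifier is "harbor".
Putting it together: [[lagoon [valley iron]] [river [harbor courier]]].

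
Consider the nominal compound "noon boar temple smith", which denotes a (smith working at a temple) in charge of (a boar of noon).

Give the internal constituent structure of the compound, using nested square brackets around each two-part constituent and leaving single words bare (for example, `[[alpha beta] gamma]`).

The outermost head in the paraphrase is "smith" (specifically "temple smith"), modified by "noon boar".
Within "noon boar", the head is "boar" and the modifier is "noon".
Within "temple smith", the head is "smith" and the modifier is "temple".
Assembled: [[noon boar] [temple smith]].

[[noon boar] [temple smith]]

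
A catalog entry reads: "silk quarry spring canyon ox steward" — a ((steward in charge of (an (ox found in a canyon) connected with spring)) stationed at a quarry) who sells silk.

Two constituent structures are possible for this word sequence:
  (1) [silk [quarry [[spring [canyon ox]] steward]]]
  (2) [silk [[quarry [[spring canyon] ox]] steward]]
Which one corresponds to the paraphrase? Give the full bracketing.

[silk [quarry [[spring [canyon ox]] steward]]]

The paraphrase's head is the "steward" part ("quarry spring canyon ox steward"); its modifier is "silk".
That top-level split, carried through the inner groups, gives [silk [quarry [[spring [canyon ox]] steward]]].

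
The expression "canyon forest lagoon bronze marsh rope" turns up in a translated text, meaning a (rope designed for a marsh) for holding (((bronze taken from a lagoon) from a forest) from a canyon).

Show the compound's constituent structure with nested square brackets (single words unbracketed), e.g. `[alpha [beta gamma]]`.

[[canyon [forest [lagoon bronze]]] [marsh rope]]

At the top level: head "rope" (specifically "marsh rope"); modifier "canyon forest lagoon bronze".
Within "canyon forest lagoon bronze", the head is "bronze" (specifically "forest lagoon bronze") and the modifier is "canyon".
Within "forest lagoon bronze", the head is "bronze" (specifically "lagoon bronze") and the modifier is "forest".
Within "lagoon bronze", the head is "bronze" and the modifier is "lagoon".
Within "marsh rope", the head is "rope" and the modifier is "marsh".
Assembled: [[canyon [forest [lagoon bronze]]] [marsh rope]].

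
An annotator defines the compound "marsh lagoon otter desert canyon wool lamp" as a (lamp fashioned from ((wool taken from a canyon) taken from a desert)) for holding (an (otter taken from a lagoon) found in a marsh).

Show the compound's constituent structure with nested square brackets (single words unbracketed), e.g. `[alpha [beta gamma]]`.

[[marsh [lagoon otter]] [[desert [canyon wool]] lamp]]

Overall it is a kind of lamp (specifically "desert canyon wool lamp"); the modifier is "marsh lagoon otter".
Within "marsh lagoon otter", the head is "otter" (specifically "lagoon otter") and the modifier is "marsh".
Within "lagoon otter", the head is "otter" and the modifier is "lagoon".
Within "desert canyon wool lamp", the head is "lamp" and the modifier is "desert canyon wool".
Within "desert canyon wool", the head is "wool" (specifically "canyon wool") and the modifier is "desert".
Within "canyon wool", the head is "wool" and the modifier is "canyon".
Assembled: [[marsh [lagoon otter]] [[desert [canyon wool]] lamp]].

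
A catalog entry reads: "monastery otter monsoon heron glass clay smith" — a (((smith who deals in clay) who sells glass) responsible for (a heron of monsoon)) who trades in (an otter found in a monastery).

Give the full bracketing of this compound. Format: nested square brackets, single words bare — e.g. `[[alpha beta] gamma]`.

[[monastery otter] [[monsoon heron] [glass [clay smith]]]]

Whole compound: head "smith" (specifically "monsoon heron glass clay smith"), modifier "monastery otter".
Inside "monastery otter": head "otter", modifier "monastery".
Inside "monsoon heron glass clay smith": head "smith" (specifically "glass clay smith"), modifier "monsoon heron".
Inside "monsoon heron": head "heron", modifier "monsoon".
Inside "glass clay smith": head "smith" (specifically "clay smith"), modifier "glass".
Inside "clay smith": head "smith", modifier "clay".
Assembled: [[monastery otter] [[monsoon heron] [glass [clay smith]]]].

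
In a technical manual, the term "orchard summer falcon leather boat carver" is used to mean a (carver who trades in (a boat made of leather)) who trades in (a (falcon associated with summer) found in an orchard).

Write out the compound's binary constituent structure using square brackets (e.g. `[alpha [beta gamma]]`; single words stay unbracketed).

At the top level: head "carver" (specifically "leather boat carver"); modifier "orchard summer falcon".
"orchard summer falcon" → head "falcon" (specifically "summer falcon"), modifier "orchard".
"summer falcon" → head "falcon", modifier "summer".
"leather boat carver" → head "carver", modifier "leather boat".
"leather boat" → head "boat", modifier "leather".
So the structure is [[orchard [summer falcon]] [[leather boat] carver]].

[[orchard [summer falcon]] [[leather boat] carver]]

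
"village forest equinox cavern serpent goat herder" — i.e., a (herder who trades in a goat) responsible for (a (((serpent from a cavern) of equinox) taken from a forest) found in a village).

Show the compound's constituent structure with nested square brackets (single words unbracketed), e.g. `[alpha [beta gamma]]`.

[[village [forest [equinox [cavern serpent]]]] [goat herder]]

The outermost head in the paraphrase is "herder" (specifically "goat herder"), modified by "village forest equinox cavern serpent".
Within "village forest equinox cavern serpent", the head is "serpent" (specifically "forest equinox cavern serpent") and the modifier is "village".
Within "forest equinox cavern serpent", the head is "serpent" (specifically "equinox cavern serpent") and the modifier is "forest".
Within "equinox cavern serpent", the head is "serpent" (specifically "cavern serpent") and the modifier is "equinox".
Within "cavern serpent", the head is "serpent" and the modifier is "cavern".
Within "goat herder", the head is "herder" and the modifier is "goat".
Putting it together: [[village [forest [equinox [cavern serpent]]]] [goat herder]].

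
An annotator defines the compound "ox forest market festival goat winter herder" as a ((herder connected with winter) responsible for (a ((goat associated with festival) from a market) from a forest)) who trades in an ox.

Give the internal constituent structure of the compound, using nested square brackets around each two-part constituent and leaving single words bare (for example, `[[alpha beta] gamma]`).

Whole compound: head "herder" (specifically "forest market festival goat winter herder"), modifier "ox".
Within "forest market festival goat winter herder", the head is "herder" (specifically "winter herder") and the modifier is "forest market festival goat".
Within "forest market festival goat", the head is "goat" (specifically "market festival goat") and the modifier is "forest".
Within "market festival goat", the head is "goat" (specifically "festival goat") and the modifier is "market".
Within "festival goat", the head is "goat" and the modifier is "festival".
Within "winter herder", the head is "herder" and the modifier is "winter".
Putting it together: [ox [[forest [market [festival goat]]] [winter herder]]].

[ox [[forest [market [festival goat]]] [winter herder]]]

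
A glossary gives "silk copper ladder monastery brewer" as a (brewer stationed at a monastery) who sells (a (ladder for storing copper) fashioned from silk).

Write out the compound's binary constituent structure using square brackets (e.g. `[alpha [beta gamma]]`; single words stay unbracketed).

[[silk [copper ladder]] [monastery brewer]]

Overall it is a kind of brewer (specifically "monastery brewer"); the modifier is "silk copper ladder".
Inside "silk copper ladder": head "ladder" (specifically "copper ladder"), modifier "silk".
Inside "copper ladder": head "ladder", modifier "copper".
Inside "monastery brewer": head "brewer", modifier "monastery".
Assembled: [[silk [copper ladder]] [monastery brewer]].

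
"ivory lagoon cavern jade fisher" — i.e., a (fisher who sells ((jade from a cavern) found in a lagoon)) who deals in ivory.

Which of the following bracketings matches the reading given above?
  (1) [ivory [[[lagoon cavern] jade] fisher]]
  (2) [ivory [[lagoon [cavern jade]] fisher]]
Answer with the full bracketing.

[ivory [[lagoon [cavern jade]] fisher]]

The paraphrase's head is the "fisher" part ("lagoon cavern jade fisher"); its modifier is "ivory".
That top-level split, carried through the inner groups, gives [ivory [[lagoon [cavern jade]] fisher]].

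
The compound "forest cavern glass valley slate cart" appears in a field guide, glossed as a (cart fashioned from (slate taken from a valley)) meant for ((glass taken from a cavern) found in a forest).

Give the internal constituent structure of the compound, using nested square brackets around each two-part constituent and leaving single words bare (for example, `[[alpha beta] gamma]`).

At the top level: head "cart" (specifically "valley slate cart"); modifier "forest cavern glass".
Inside "forest cavern glass": head "glass" (specifically "cavern glass"), modifier "forest".
Inside "cavern glass": head "glass", modifier "cavern".
Inside "valley slate cart": head "cart", modifier "valley slate".
Inside "valley slate": head "slate", modifier "valley".
Assembled: [[forest [cavern glass]] [[valley slate] cart]].

[[forest [cavern glass]] [[valley slate] cart]]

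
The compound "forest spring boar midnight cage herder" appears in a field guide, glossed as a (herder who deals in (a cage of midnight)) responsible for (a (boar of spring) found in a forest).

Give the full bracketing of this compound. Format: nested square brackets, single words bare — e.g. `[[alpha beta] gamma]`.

The outermost head in the paraphrase is "herder" (specifically "midnight cage herder"), modified by "forest spring boar".
"forest spring boar" → head "boar" (specifically "spring boar"), modifier "forest".
"spring boar" → head "boar", modifier "spring".
"midnight cage herder" → head "herder", modifier "midnight cage".
"midnight cage" → head "cage", modifier "midnight".
Putting it together: [[forest [spring boar]] [[midnight cage] herder]].

[[forest [spring boar]] [[midnight cage] herder]]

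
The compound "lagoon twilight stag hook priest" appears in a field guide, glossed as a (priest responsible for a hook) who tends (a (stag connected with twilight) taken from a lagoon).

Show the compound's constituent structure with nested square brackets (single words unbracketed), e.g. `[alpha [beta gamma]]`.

Whole compound: head "priest" (specifically "hook priest"), modifier "lagoon twilight stag".
Within "lagoon twilight stag", the head is "stag" (specifically "twilight stag") and the modifier is "lagoon".
Within "twilight stag", the head is "stag" and the modifier is "twilight".
Within "hook priest", the head is "priest" and the modifier is "hook".
Assembled: [[lagoon [twilight stag]] [hook priest]].

[[lagoon [twilight stag]] [hook priest]]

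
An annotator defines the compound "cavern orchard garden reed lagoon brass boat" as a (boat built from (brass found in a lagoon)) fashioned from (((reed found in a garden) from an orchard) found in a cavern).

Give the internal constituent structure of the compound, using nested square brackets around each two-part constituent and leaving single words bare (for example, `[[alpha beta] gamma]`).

[[cavern [orchard [garden reed]]] [[lagoon brass] boat]]

The outermost head in the paraphrase is "boat" (specifically "lagoon brass boat"), modified by "cavern orchard garden reed".
"cavern orchard garden reed" → head "reed" (specifically "orchard garden reed"), modifier "cavern".
"orchard garden reed" → head "reed" (specifically "garden reed"), modifier "orchard".
"garden reed" → head "reed", modifier "garden".
"lagoon brass boat" → head "boat", modifier "lagoon brass".
"lagoon brass" → head "brass", modifier "lagoon".
So the structure is [[cavern [orchard [garden reed]]] [[lagoon brass] boat]].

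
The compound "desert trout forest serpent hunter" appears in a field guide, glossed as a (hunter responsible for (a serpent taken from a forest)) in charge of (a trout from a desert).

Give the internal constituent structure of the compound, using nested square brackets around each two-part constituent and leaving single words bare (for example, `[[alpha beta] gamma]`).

[[desert trout] [[forest serpent] hunter]]

Overall it is a kind of hunter (specifically "forest serpent hunter"); the modifier is "desert trout".
"desert trout" → head "trout", modifier "desert".
"forest serpent hunter" → head "hunter", modifier "forest serpent".
"forest serpent" → head "serpent", modifier "forest".
Assembled: [[desert trout] [[forest serpent] hunter]].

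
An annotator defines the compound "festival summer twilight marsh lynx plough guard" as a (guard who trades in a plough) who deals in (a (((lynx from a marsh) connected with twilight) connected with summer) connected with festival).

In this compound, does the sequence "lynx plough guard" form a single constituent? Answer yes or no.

The top-level split is [festival summer twilight marsh lynx] [plough guard]; the full structure is [[festival [summer [twilight [marsh lynx]]]] [plough guard]].
"lynx plough guard" straddles a constituent boundary, so it is not a single unit.

no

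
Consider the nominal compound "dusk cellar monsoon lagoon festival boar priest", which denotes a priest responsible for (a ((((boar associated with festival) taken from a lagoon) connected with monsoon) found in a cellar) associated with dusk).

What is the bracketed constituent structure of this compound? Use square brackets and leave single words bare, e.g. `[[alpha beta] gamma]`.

At the top level: head "priest"; modifier "dusk cellar monsoon lagoon festival boar".
Within "dusk cellar monsoon lagoon festival boar", the head is "boar" (specifically "cellar monsoon lagoon festival boar") and the modifier is "dusk".
Within "cellar monsoon lagoon festival boar", the head is "boar" (specifically "monsoon lagoon festival boar") and the modifier is "cellar".
Within "monsoon lagoon festival boar", the head is "boar" (specifically "lagoon festival boar") and the modifier is "monsoon".
Within "lagoon festival boar", the head is "boar" (specifically "festival boar") and the modifier is "lagoon".
Within "festival boar", the head is "boar" and the modifier is "festival".
Putting it together: [[dusk [cellar [monsoon [lagoon [festival boar]]]]] priest].

[[dusk [cellar [monsoon [lagoon [festival boar]]]]] priest]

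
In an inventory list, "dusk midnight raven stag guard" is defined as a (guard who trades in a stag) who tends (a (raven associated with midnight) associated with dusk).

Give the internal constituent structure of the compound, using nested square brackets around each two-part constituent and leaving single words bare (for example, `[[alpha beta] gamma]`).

[[dusk [midnight raven]] [stag guard]]

At the top level: head "guard" (specifically "stag guard"); modifier "dusk midnight raven".
Within "dusk midnight raven", the head is "raven" (specifically "midnight raven") and the modifier is "dusk".
Within "midnight raven", the head is "raven" and the modifier is "midnight".
Within "stag guard", the head is "guard" and the modifier is "stag".
Assembled: [[dusk [midnight raven]] [stag guard]].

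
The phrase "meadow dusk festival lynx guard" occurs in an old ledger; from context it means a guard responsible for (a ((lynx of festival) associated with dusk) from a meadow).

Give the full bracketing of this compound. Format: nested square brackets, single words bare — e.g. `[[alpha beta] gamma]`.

At the top level: head "guard"; modifier "meadow dusk festival lynx".
Within "meadow dusk festival lynx", the head is "lynx" (specifically "dusk festival lynx") and the modifier is "meadow".
Within "dusk festival lynx", the head is "lynx" (specifically "festival lynx") and the modifier is "dusk".
Within "festival lynx", the head is "lynx" and the modifier is "festival".
Assembled: [[meadow [dusk [festival lynx]]] guard].

[[meadow [dusk [festival lynx]]] guard]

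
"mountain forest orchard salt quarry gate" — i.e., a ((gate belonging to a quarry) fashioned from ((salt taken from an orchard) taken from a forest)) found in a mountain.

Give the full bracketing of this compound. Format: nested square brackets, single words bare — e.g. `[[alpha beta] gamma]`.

[mountain [[forest [orchard salt]] [quarry gate]]]

At the top level: head "gate" (specifically "forest orchard salt quarry gate"); modifier "mountain".
Within "forest orchard salt quarry gate", the head is "gate" (specifically "quarry gate") and the modifier is "forest orchard salt".
Within "forest orchard salt", the head is "salt" (specifically "orchard salt") and the modifier is "forest".
Within "orchard salt", the head is "salt" and the modifier is "orchard".
Within "quarry gate", the head is "gate" and the modifier is "quarry".
So the structure is [mountain [[forest [orchard salt]] [quarry gate]]].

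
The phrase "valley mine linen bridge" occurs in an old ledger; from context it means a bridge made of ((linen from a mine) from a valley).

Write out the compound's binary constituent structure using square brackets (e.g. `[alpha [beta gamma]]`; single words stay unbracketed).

The outermost head in the paraphrase is "bridge", modified by "valley mine linen".
"valley mine linen" → head "linen" (specifically "mine linen"), modifier "valley".
"mine linen" → head "linen", modifier "mine".
Assembled: [[valley [mine linen]] bridge].

[[valley [mine linen]] bridge]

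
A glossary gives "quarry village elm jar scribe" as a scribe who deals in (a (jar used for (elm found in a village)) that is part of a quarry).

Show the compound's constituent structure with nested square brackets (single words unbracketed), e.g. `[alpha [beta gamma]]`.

[[quarry [[village elm] jar]] scribe]

Whole compound: head "scribe", modifier "quarry village elm jar".
Within "quarry village elm jar", the head is "jar" (specifically "village elm jar") and the modifier is "quarry".
Within "village elm jar", the head is "jar" and the modifier is "village elm".
Within "village elm", the head is "elm" and the modifier is "village".
Assembled: [[quarry [[village elm] jar]] scribe].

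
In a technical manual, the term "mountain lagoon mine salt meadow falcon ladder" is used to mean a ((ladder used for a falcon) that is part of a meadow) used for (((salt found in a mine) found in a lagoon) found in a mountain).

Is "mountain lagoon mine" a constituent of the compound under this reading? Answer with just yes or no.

no

The top-level split is [mountain lagoon mine salt] [meadow falcon ladder]; the full structure is [[mountain [lagoon [mine salt]]] [meadow [falcon ladder]]].
"mountain lagoon mine" straddles a constituent boundary, so it is not a single unit.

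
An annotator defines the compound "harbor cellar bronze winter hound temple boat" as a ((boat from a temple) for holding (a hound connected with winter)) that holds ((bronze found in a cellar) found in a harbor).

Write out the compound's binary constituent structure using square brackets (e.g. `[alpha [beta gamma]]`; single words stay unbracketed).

Overall it is a kind of boat (specifically "winter hound temple boat"); the modifier is "harbor cellar bronze".
"harbor cellar bronze" → head "bronze" (specifically "cellar bronze"), modifier "harbor".
"cellar bronze" → head "bronze", modifier "cellar".
"winter hound temple boat" → head "boat" (specifically "temple boat"), modifier "winter hound".
"winter hound" → head "hound", modifier "winter".
"temple boat" → head "boat", modifier "temple".
So the structure is [[harbor [cellar bronze]] [[winter hound] [temple boat]]].

[[harbor [cellar bronze]] [[winter hound] [temple boat]]]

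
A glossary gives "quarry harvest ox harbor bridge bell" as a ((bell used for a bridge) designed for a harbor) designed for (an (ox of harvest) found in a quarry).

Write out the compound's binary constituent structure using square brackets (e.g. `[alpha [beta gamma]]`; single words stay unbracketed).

Overall it is a kind of bell (specifically "harbor bridge bell"); the modifier is "quarry harvest ox".
"quarry harvest ox" → head "ox" (specifically "harvest ox"), modifier "quarry".
"harvest ox" → head "ox", modifier "harvest".
"harbor bridge bell" → head "bell" (specifically "bridge bell"), modifier "harbor".
"bridge bell" → head "bell", modifier "bridge".
So the structure is [[quarry [harvest ox]] [harbor [bridge bell]]].

[[quarry [harvest ox]] [harbor [bridge bell]]]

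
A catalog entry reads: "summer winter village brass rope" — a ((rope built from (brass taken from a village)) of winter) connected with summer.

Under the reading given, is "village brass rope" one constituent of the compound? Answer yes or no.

The paraphrase groups the words so that "village brass rope" is one unit: it corresponds to a single parenthesized sub-phrase.
The full structure is [summer [winter [[village brass] rope]]], in which [village brass rope] is a constituent.

yes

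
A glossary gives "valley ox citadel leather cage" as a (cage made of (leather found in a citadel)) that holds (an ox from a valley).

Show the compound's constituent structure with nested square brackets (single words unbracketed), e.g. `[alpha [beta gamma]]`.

At the top level: head "cage" (specifically "citadel leather cage"); modifier "valley ox".
Within "valley ox", the head is "ox" and the modifier is "valley".
Within "citadel leather cage", the head is "cage" and the modifier is "citadel leather".
Within "citadel leather", the head is "leather" and the modifier is "citadel".
Putting it together: [[valley ox] [[citadel leather] cage]].

[[valley ox] [[citadel leather] cage]]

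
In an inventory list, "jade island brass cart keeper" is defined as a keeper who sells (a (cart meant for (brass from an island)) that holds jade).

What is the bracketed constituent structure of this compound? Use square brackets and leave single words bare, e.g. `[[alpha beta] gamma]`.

[[jade [[island brass] cart]] keeper]

The outermost head in the paraphrase is "keeper", modified by "jade island brass cart".
Inside "jade island brass cart": head "cart" (specifically "island brass cart"), modifier "jade".
Inside "island brass cart": head "cart", modifier "island brass".
Inside "island brass": head "brass", modifier "island".
Putting it together: [[jade [[island brass] cart]] keeper].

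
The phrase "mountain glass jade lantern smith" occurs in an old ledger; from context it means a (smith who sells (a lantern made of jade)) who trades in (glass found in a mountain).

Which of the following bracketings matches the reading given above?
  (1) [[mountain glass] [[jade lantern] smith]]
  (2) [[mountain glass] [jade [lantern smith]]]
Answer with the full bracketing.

The paraphrase's head is the "smith" part ("jade lantern smith"); its modifier is "mountain glass".
That top-level split, carried through the inner groups, gives [[mountain glass] [[jade lantern] smith]].

[[mountain glass] [[jade lantern] smith]]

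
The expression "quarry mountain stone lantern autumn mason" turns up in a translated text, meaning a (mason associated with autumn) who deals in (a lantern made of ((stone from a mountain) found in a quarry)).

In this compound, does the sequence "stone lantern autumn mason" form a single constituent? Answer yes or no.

no

The top-level split is [quarry mountain stone lantern] [autumn mason]; the full structure is [[[quarry [mountain stone]] lantern] [autumn mason]].
"stone lantern autumn mason" straddles a constituent boundary, so it is not a single unit.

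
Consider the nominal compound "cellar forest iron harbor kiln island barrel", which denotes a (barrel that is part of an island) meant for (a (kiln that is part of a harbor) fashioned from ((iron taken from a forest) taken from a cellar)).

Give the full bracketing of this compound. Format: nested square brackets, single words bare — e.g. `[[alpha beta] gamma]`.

[[[cellar [forest iron]] [harbor kiln]] [island barrel]]

Whole compound: head "barrel" (specifically "island barrel"), modifier "cellar forest iron harbor kiln".
Within "cellar forest iron harbor kiln", the head is "kiln" (specifically "harbor kiln") and the modifier is "cellar forest iron".
Within "cellar forest iron", the head is "iron" (specifically "forest iron") and the modifier is "cellar".
Within "forest iron", the head is "iron" and the modifier is "forest".
Within "harbor kiln", the head is "kiln" and the modifier is "harbor".
Within "island barrel", the head is "barrel" and the modifier is "island".
Putting it together: [[[cellar [forest iron]] [harbor kiln]] [island barrel]].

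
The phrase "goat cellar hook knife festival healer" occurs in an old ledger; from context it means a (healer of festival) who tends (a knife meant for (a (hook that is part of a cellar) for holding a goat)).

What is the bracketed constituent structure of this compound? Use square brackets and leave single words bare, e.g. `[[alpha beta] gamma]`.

[[[goat [cellar hook]] knife] [festival healer]]

Whole compound: head "healer" (specifically "festival healer"), modifier "goat cellar hook knife".
Inside "goat cellar hook knife": head "knife", modifier "goat cellar hook".
Inside "goat cellar hook": head "hook" (specifically "cellar hook"), modifier "goat".
Inside "cellar hook": head "hook", modifier "cellar".
Inside "festival healer": head "healer", modifier "festival".
So the structure is [[[goat [cellar hook]] knife] [festival healer]].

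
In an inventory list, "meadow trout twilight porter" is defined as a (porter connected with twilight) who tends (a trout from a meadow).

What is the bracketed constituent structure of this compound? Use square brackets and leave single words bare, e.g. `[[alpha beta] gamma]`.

Whole compound: head "porter" (specifically "twilight porter"), modifier "meadow trout".
"meadow trout" → head "trout", modifier "meadow".
"twilight porter" → head "porter", modifier "twilight".
Putting it together: [[meadow trout] [twilight porter]].

[[meadow trout] [twilight porter]]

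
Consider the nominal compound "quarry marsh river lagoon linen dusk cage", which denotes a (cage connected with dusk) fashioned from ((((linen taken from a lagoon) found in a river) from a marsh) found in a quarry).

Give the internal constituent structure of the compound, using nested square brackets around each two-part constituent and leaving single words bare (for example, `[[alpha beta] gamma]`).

Whole compound: head "cage" (specifically "dusk cage"), modifier "quarry marsh river lagoon linen".
Inside "quarry marsh river lagoon linen": head "linen" (specifically "marsh river lagoon linen"), modifier "quarry".
Inside "marsh river lagoon linen": head "linen" (specifically "river lagoon linen"), modifier "marsh".
Inside "river lagoon linen": head "linen" (specifically "lagoon linen"), modifier "river".
Inside "lagoon linen": head "linen", modifier "lagoon".
Inside "dusk cage": head "cage", modifier "dusk".
So the structure is [[quarry [marsh [river [lagoon linen]]]] [dusk cage]].

[[quarry [marsh [river [lagoon linen]]]] [dusk cage]]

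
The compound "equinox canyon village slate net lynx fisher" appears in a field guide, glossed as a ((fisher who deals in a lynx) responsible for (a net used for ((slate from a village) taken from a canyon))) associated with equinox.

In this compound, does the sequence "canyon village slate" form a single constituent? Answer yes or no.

The paraphrase groups the words so that "canyon village slate" is one unit: it corresponds to a single parenthesized sub-phrase.
The full structure is [equinox [[[canyon [village slate]] net] [lynx fisher]]], in which [canyon village slate] is a constituent.

yes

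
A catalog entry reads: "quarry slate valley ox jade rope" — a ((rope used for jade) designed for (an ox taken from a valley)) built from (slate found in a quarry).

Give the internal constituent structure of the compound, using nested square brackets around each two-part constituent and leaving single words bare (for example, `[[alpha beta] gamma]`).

Whole compound: head "rope" (specifically "valley ox jade rope"), modifier "quarry slate".
Inside "quarry slate": head "slate", modifier "quarry".
Inside "valley ox jade rope": head "rope" (specifically "jade rope"), modifier "valley ox".
Inside "valley ox": head "ox", modifier "valley".
Inside "jade rope": head "rope", modifier "jade".
Assembled: [[quarry slate] [[valley ox] [jade rope]]].

[[quarry slate] [[valley ox] [jade rope]]]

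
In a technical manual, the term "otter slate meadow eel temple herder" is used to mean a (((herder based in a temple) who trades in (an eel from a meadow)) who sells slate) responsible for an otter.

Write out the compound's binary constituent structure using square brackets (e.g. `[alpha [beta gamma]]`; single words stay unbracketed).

At the top level: head "herder" (specifically "slate meadow eel temple herder"); modifier "otter".
Within "slate meadow eel temple herder", the head is "herder" (specifically "meadow eel temple herder") and the modifier is "slate".
Within "meadow eel temple herder", the head is "herder" (specifically "temple herder") and the modifier is "meadow eel".
Within "meadow eel", the head is "eel" and the modifier is "meadow".
Within "temple herder", the head is "herder" and the modifier is "temple".
So the structure is [otter [slate [[meadow eel] [temple herder]]]].

[otter [slate [[meadow eel] [temple herder]]]]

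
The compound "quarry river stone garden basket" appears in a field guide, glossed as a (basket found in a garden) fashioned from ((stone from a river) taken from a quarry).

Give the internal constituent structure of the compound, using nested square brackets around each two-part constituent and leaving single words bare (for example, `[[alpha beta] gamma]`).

Whole compound: head "basket" (specifically "garden basket"), modifier "quarry river stone".
"quarry river stone" → head "stone" (specifically "river stone"), modifier "quarry".
"river stone" → head "stone", modifier "river".
"garden basket" → head "basket", modifier "garden".
Putting it together: [[quarry [river stone]] [garden basket]].

[[quarry [river stone]] [garden basket]]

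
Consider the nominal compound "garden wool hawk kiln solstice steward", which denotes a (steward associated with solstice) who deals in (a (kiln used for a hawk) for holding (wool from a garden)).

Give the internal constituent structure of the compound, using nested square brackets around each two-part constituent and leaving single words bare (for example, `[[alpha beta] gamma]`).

Whole compound: head "steward" (specifically "solstice steward"), modifier "garden wool hawk kiln".
Inside "garden wool hawk kiln": head "kiln" (specifically "hawk kiln"), modifier "garden wool".
Inside "garden wool": head "wool", modifier "garden".
Inside "hawk kiln": head "kiln", modifier "hawk".
Inside "solstice steward": head "steward", modifier "solstice".
Assembled: [[[garden wool] [hawk kiln]] [solstice steward]].

[[[garden wool] [hawk kiln]] [solstice steward]]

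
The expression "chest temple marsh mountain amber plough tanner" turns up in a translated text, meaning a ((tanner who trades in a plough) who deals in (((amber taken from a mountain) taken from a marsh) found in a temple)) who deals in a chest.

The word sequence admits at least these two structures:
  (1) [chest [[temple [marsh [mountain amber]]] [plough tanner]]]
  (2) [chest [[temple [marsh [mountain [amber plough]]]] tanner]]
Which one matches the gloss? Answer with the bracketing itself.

[chest [[temple [marsh [mountain amber]]] [plough tanner]]]

The paraphrase's head is the "tanner" part ("temple marsh mountain amber plough tanner"); its modifier is "chest".
That top-level split, carried through the inner groups, gives [chest [[temple [marsh [mountain amber]]] [plough tanner]]].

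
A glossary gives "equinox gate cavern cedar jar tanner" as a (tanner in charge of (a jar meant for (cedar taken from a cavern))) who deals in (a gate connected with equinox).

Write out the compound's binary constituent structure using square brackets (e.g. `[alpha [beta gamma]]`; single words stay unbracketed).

Overall it is a kind of tanner (specifically "cavern cedar jar tanner"); the modifier is "equinox gate".
Within "equinox gate", the head is "gate" and the modifier is "equinox".
Within "cavern cedar jar tanner", the head is "tanner" and the modifier is "cavern cedar jar".
Within "cavern cedar jar", the head is "jar" and the modifier is "cavern cedar".
Within "cavern cedar", the head is "cedar" and the modifier is "cavern".
Putting it together: [[equinox gate] [[[cavern cedar] jar] tanner]].

[[equinox gate] [[[cavern cedar] jar] tanner]]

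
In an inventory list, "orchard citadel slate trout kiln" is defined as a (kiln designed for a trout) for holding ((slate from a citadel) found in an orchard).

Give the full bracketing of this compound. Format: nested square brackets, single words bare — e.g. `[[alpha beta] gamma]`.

[[orchard [citadel slate]] [trout kiln]]

Overall it is a kind of kiln (specifically "trout kiln"); the modifier is "orchard citadel slate".
Inside "orchard citadel slate": head "slate" (specifically "citadel slate"), modifier "orchard".
Inside "citadel slate": head "slate", modifier "citadel".
Inside "trout kiln": head "kiln", modifier "trout".
Assembled: [[orchard [citadel slate]] [trout kiln]].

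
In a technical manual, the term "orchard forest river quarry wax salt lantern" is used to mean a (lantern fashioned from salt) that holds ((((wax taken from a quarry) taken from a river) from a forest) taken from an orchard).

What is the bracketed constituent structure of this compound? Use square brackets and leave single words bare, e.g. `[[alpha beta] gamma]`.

[[orchard [forest [river [quarry wax]]]] [salt lantern]]

Whole compound: head "lantern" (specifically "salt lantern"), modifier "orchard forest river quarry wax".
Inside "orchard forest river quarry wax": head "wax" (specifically "forest river quarry wax"), modifier "orchard".
Inside "forest river quarry wax": head "wax" (specifically "river quarry wax"), modifier "forest".
Inside "river quarry wax": head "wax" (specifically "quarry wax"), modifier "river".
Inside "quarry wax": head "wax", modifier "quarry".
Inside "salt lantern": head "lantern", modifier "salt".
Putting it together: [[orchard [forest [river [quarry wax]]]] [salt lantern]].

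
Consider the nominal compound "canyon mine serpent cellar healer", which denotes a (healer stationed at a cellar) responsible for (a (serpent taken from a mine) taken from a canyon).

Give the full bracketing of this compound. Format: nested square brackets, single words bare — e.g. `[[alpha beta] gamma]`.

At the top level: head "healer" (specifically "cellar healer"); modifier "canyon mine serpent".
Inside "canyon mine serpent": head "serpent" (specifically "mine serpent"), modifier "canyon".
Inside "mine serpent": head "serpent", modifier "mine".
Inside "cellar healer": head "healer", modifier "cellar".
Assembled: [[canyon [mine serpent]] [cellar healer]].

[[canyon [mine serpent]] [cellar healer]]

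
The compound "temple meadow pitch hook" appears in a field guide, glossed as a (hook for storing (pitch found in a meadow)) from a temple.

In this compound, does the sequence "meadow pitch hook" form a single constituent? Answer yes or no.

yes

The paraphrase groups the words so that "meadow pitch hook" is one unit: it corresponds to a single parenthesized sub-phrase.
The full structure is [temple [[meadow pitch] hook]], in which [meadow pitch hook] is a constituent.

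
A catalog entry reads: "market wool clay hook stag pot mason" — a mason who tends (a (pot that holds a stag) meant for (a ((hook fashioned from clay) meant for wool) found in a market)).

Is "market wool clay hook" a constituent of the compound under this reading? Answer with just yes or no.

yes

The paraphrase groups the words so that "market wool clay hook" is one unit: it corresponds to a single parenthesized sub-phrase.
The full structure is [[[market [wool [clay hook]]] [stag pot]] mason], in which [market wool clay hook] is a constituent.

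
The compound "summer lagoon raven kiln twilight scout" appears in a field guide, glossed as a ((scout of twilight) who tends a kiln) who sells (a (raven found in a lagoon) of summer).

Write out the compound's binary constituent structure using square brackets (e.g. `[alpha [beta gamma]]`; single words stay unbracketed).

[[summer [lagoon raven]] [kiln [twilight scout]]]

Whole compound: head "scout" (specifically "kiln twilight scout"), modifier "summer lagoon raven".
Within "summer lagoon raven", the head is "raven" (specifically "lagoon raven") and the modifier is "summer".
Within "lagoon raven", the head is "raven" and the modifier is "lagoon".
Within "kiln twilight scout", the head is "scout" (specifically "twilight scout") and the modifier is "kiln".
Within "twilight scout", the head is "scout" and the modifier is "twilight".
Assembled: [[summer [lagoon raven]] [kiln [twilight scout]]].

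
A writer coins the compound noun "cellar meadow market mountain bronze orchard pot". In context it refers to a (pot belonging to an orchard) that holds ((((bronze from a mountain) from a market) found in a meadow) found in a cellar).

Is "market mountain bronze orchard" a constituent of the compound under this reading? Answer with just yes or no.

no

The top-level split is [cellar meadow market mountain bronze] [orchard pot]; the full structure is [[cellar [meadow [market [mountain bronze]]]] [orchard pot]].
"market mountain bronze orchard" straddles a constituent boundary, so it is not a single unit.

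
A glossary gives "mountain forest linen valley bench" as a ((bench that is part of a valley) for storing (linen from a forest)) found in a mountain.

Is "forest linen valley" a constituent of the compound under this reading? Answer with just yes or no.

The top-level split is [mountain] [forest linen valley bench]; the full structure is [mountain [[forest linen] [valley bench]]].
"forest linen valley" straddles a constituent boundary, so it is not a single unit.

no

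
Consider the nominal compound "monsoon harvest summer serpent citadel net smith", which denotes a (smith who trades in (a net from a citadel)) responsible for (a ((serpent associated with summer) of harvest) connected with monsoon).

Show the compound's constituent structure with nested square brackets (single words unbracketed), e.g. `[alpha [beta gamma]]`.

[[monsoon [harvest [summer serpent]]] [[citadel net] smith]]

The outermost head in the paraphrase is "smith" (specifically "citadel net smith"), modified by "monsoon harvest summer serpent".
"monsoon harvest summer serpent" → head "serpent" (specifically "harvest summer serpent"), modifier "monsoon".
"harvest summer serpent" → head "serpent" (specifically "summer serpent"), modifier "harvest".
"summer serpent" → head "serpent", modifier "summer".
"citadel net smith" → head "smith", modifier "citadel net".
"citadel net" → head "net", modifier "citadel".
Putting it together: [[monsoon [harvest [summer serpent]]] [[citadel net] smith]].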